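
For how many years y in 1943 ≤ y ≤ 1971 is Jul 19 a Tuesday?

4

Day of week of July 19 in each year:
1943: Mon, 1944: Wed, 1945: Thu, 1946: Fri, 1947: Sat, 1948: Mon, 1949: Tue ✓, 1950: Wed, 1951: Thu, 1952: Sat, 1953: Sun, 1954: Mon, 1955: Tue ✓, 1956: Thu, 1957: Fri, 1958: Sat, 1959: Sun, 1960: Tue ✓, 1961: Wed, 1962: Thu, 1963: Fri, 1964: Sun, 1965: Mon, 1966: Tue ✓, 1967: Wed, 1968: Fri, 1969: Sat, 1970: Sun, 1971: Mon
Tuesdays: 1949, 1955, 1960, 1966.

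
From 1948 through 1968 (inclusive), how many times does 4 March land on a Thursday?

Day of week of March 4 in each year:
1948: Thu ✓, 1949: Fri, 1950: Sat, 1951: Sun, 1952: Tue, 1953: Wed, 1954: Thu ✓, 1955: Fri, 1956: Sun, 1957: Mon, 1958: Tue, 1959: Wed, 1960: Fri, 1961: Sat, 1962: Sun, 1963: Mon, 1964: Wed, 1965: Thu ✓, 1966: Fri, 1967: Sat, 1968: Mon
Thursdays: 1948, 1954, 1965.

3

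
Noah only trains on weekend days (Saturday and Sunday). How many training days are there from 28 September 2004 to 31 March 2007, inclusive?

261

28 September 2004 is a Tuesday.
From 28 September 2004 to 31 March 2007 is 915 days inclusive.
915 = 7 × 130 + 5, so there are 130 full weeks plus 5 extra days.
Each full week contributes 2 weekend days (Sat, Sun): 130 × 2 = 260.
The 5 extra days are Tuesday, Wednesday, Thursday, Friday, Saturday — 1 of them qualifies.
Total: 260 + 1 = 261.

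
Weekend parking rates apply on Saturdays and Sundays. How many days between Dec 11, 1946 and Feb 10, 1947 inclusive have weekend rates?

18

Dec 11, 1946 is a Wednesday.
From Dec 11, 1946 to Feb 10, 1947 is 62 days inclusive.
62 = 7 × 8 + 6, so there are 8 full weeks plus 6 extra days.
Each full week contributes 2 weekend days (Sat, Sun): 8 × 2 = 16.
The 6 extra days are Wednesday, Thursday, Friday, Saturday, Sunday, Monday — 2 of them qualify.
Total: 16 + 2 = 18.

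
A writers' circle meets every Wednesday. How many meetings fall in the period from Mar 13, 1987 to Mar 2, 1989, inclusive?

103 Wednesdays

Mar 13, 1987 is a Friday.
From Mar 13, 1987 to Mar 2, 1989 is 721 days inclusive.
721 = 7 × 103, so the span is exactly 103 full weeks.
Each full week contributes one Wednesday: 103 so far.
Total: 103.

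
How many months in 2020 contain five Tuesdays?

4

A month has five Tuesdays exactly when Tuesday falls within its first (length − 28) days.
Jan: 31 days, starts Wed → 5 of Wed, Thu, Fri
Feb: 29 days, starts Sat → 5 of Sat
Mar: 31 days, starts Sun → 5 of Sun, Mon, Tue ✓
Apr: 30 days, starts Wed → 5 of Wed, Thu
May: 31 days, starts Fri → 5 of Fri, Sat, Sun
Jun: 30 days, starts Mon → 5 of Mon, Tue ✓
Jul: 31 days, starts Wed → 5 of Wed, Thu, Fri
Aug: 31 days, starts Sat → 5 of Sat, Sun, Mon
Sep: 30 days, starts Tue → 5 of Tue, Wed ✓
Oct: 31 days, starts Thu → 5 of Thu, Fri, Sat
Nov: 30 days, starts Sun → 5 of Sun, Mon
Dec: 31 days, starts Tue → 5 of Tue, Wed, Thu ✓
Months with five Tuesdays: Mar, Jun, Sep, Dec.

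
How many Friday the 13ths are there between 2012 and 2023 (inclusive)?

22

Friday-the-13ths by year:
2012: Jan, Apr, Jul
2013: Sep, Dec
2014: Jun
2015: Feb, Mar, Nov
2016: May
2017: Jan, Oct
2018: Apr, Jul
2019: Sep, Dec
2020: Mar, Nov
2021: Aug
2022: May
2023: Jan, Oct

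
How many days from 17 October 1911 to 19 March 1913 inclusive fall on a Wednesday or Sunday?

149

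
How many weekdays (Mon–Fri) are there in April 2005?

21 weekdays

2005-04-01 is a Friday.
From 2005-04-01 to 2005-04-30 is 30 days inclusive.
30 = 7 × 4 + 2, so there are 4 full weeks plus 2 extra days.
Each full week contributes 5 weekdays (Mon–Fri): 4 × 5 = 20.
The 2 extra days are Fri, Sat — 1 of them qualifies.
Total: 20 + 1 = 21.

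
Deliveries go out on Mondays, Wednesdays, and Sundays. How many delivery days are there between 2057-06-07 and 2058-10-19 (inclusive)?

2057-06-07 is a Thursday.
That's 500 days from start to end, counting both.
500 = 7 × 71 + 3, so there are 71 full weeks plus 3 extra days.
Each full week contributes 3 days from the set (Mon, Wed, Sun): 71 × 3 = 213.
The 3 extra days are Thursday, Friday, Saturday — none qualify.
Total: 213 + 0 = 213.

213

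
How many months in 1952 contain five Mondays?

4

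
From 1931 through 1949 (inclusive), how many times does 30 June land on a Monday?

Day of week of June 30 in each year:
1931: Tue, 1932: Thu, 1933: Fri, 1934: Sat, 1935: Sun, 1936: Tue, 1937: Wed, 1938: Thu, 1939: Fri, 1940: Sun, 1941: Mon ✓, 1942: Tue, 1943: Wed, 1944: Fri, 1945: Sat, 1946: Sun, 1947: Mon ✓, 1948: Wed, 1949: Thu
Mondays: 1941, 1947.

2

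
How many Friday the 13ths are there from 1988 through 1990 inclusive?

5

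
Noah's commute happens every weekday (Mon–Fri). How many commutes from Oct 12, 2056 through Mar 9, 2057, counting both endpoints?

107

Oct 12, 2056 is a Thursday.
The range spans 149 days (inclusive of both endpoints).
149 = 7 × 21 + 2, so there are 21 full weeks plus 2 extra days.
Each full week contributes 5 weekdays (Mon–Fri): 21 × 5 = 105.
The 2 extra days are Thursday, Friday — 2 of them qualify.
Total: 105 + 2 = 107.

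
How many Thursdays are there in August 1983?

4

Aug 1, 1983 is a Monday.
From Aug 1, 1983 to Aug 31, 1983 is 31 days inclusive.
31 = 7 × 4 + 3, so there are 4 full weeks plus 3 extra days.
Each full week contributes one Thursday: 4 so far.
The 3 extra days are Mon, Tue, Wed — none qualify.
Total: 4 + 0 = 4.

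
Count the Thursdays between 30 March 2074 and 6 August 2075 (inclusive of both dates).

70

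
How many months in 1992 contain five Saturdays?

4

A month has five Saturdays exactly when Saturday falls within its first (length − 28) days.
Jan: 31 days, starts Wed → 5 of Wed, Thu, Fri
Feb: 29 days, starts Sat → 5 of Sat ✓
Mar: 31 days, starts Sun → 5 of Sun, Mon, Tue
Apr: 30 days, starts Wed → 5 of Wed, Thu
May: 31 days, starts Fri → 5 of Fri, Sat, Sun ✓
Jun: 30 days, starts Mon → 5 of Mon, Tue
Jul: 31 days, starts Wed → 5 of Wed, Thu, Fri
Aug: 31 days, starts Sat → 5 of Sat, Sun, Mon ✓
Sep: 30 days, starts Tue → 5 of Tue, Wed
Oct: 31 days, starts Thu → 5 of Thu, Fri, Sat ✓
Nov: 30 days, starts Sun → 5 of Sun, Mon
Dec: 31 days, starts Tue → 5 of Tue, Wed, Thu
Months with five Saturdays: Feb, May, Aug, Oct.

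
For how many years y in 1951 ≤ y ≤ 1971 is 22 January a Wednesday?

3

Day of week of January 22 in each year:
1951: Mon, 1952: Tue, 1953: Thu, 1954: Fri, 1955: Sat, 1956: Sun, 1957: Tue, 1958: Wed ✓, 1959: Thu, 1960: Fri, 1961: Sun, 1962: Mon, 1963: Tue, 1964: Wed ✓, 1965: Fri, 1966: Sat, 1967: Sun, 1968: Mon, 1969: Wed ✓, 1970: Thu, 1971: Fri
Wednesdays: 1958, 1964, 1969.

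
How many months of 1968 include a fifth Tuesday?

A month has five Tuesdays exactly when Tuesday falls within its first (length − 28) days.
Jan: 31 days, starts Mon → 5 of Mon, Tue, Wed ✓
Feb: 29 days, starts Thu → 5 of Thu
Mar: 31 days, starts Fri → 5 of Fri, Sat, Sun
Apr: 30 days, starts Mon → 5 of Mon, Tue ✓
May: 31 days, starts Wed → 5 of Wed, Thu, Fri
Jun: 30 days, starts Sat → 5 of Sat, Sun
Jul: 31 days, starts Mon → 5 of Mon, Tue, Wed ✓
Aug: 31 days, starts Thu → 5 of Thu, Fri, Sat
Sep: 30 days, starts Sun → 5 of Sun, Mon
Oct: 31 days, starts Tue → 5 of Tue, Wed, Thu ✓
Nov: 30 days, starts Fri → 5 of Fri, Sat
Dec: 31 days, starts Sun → 5 of Sun, Mon, Tue ✓
Months with five Tuesdays: Jan, Apr, Jul, Oct, Dec.

5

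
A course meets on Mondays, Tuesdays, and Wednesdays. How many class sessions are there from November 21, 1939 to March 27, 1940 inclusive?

56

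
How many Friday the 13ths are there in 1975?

1

The 13th falls on a Friday when the month's 13th has weekday Fri.
Jan 13 is Mon; Feb 13 is Thu; Mar 13 is Thu; Apr 13 is Sun; May 13 is Tue; Jun 13 is Fri ✓; Jul 13 is Sun; Aug 13 is Wed; Sep 13 is Sat; Oct 13 is Mon; Nov 13 is Thu; Dec 13 is Sat.
Friday the 13ths: Jun.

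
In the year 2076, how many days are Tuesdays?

1 January 2076 is a Wednesday.
That's 366 days from start to end, counting both.
366 = 7 × 52 + 2, so there are 52 full weeks plus 2 extra days.
Each full week contributes one Tuesday: 52 so far.
The 2 extra days are Wednesday, Thursday — none qualify.
Total: 52 + 0 = 52.

52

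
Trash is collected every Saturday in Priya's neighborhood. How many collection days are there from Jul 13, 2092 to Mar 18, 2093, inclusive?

35

Jul 13, 2092 is a Sunday.
That's 249 days from start to end, counting both.
249 = 7 × 35 + 4, so there are 35 full weeks plus 4 extra days.
Each full week contributes one Saturday: 35 so far.
The 4 extra days are Sunday, Monday, Tuesday, Wednesday — none qualify.
Total: 35 + 0 = 35.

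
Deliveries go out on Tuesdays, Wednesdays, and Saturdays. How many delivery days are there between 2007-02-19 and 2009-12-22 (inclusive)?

445

2007-02-19 is a Monday.
The range spans 1038 days (inclusive of both endpoints).
1038 = 7 × 148 + 2, so there are 148 full weeks plus 2 extra days.
Each full week contributes 3 days from the set (Tue, Wed, Sat): 148 × 3 = 444.
The 2 extra days are Mon, Tue — 1 of them qualifies.
Total: 444 + 1 = 445.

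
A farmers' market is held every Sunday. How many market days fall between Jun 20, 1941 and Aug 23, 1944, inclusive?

166 Sundays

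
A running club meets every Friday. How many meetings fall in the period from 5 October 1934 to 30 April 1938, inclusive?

187 Fridays

5 October 1934 is a Friday.
The range spans 1304 days (inclusive of both endpoints).
1304 = 7 × 186 + 2, so there are 186 full weeks plus 2 extra days.
Each full week contributes one Friday: 186 so far.
The 2 extra days are Friday, Saturday — 1 of them qualifies.
Total: 186 + 1 = 187.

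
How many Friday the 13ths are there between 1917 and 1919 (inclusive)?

Friday-the-13ths by year:
1917: Apr, Jul
1918: Sep, Dec
1919: Jun

5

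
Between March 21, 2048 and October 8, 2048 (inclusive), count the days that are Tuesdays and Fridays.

March 21, 2048 is a Saturday.
From March 21, 2048 to October 8, 2048 is 202 days inclusive.
202 = 7 × 28 + 6, so there are 28 full weeks plus 6 extra days.
Each full week contributes 2 days from the set (Tue, Fri): 28 × 2 = 56.
The 6 extra days are Sat, Sun, Mon, Tue, Wed, Thu — 1 of them qualifies.
Total: 56 + 1 = 57.

57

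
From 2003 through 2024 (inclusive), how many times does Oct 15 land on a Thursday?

Day of week of October 15 in each year:
2003: Wed, 2004: Fri, 2005: Sat, 2006: Sun, 2007: Mon, 2008: Wed, 2009: Thu ✓, 2010: Fri, 2011: Sat, 2012: Mon, 2013: Tue, 2014: Wed, 2015: Thu ✓, 2016: Sat, 2017: Sun, 2018: Mon, 2019: Tue, 2020: Thu ✓, 2021: Fri, 2022: Sat, 2023: Sun, 2024: Tue
Thursdays: 2009, 2015, 2020.

3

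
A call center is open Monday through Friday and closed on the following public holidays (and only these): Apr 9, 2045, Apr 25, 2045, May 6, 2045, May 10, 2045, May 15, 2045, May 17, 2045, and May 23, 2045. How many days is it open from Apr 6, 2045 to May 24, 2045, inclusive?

Apr 6, 2045 is a Thursday.
The range spans 49 days (inclusive of both endpoints).
49 = 7 × 7, so the span is exactly 7 full weeks.
Each full week contributes 5 weekdays (Mon–Fri): 7 × 5 = 35.
Total: 35.
Holidays: Apr 9, 2045 (Sun); Apr 25, 2045 (Tue); May 6, 2045 (Sat); May 10, 2045 (Wed); May 15, 2045 (Mon); May 17, 2045 (Wed); May 23, 2045 (Tue).
5 of the 7 holidays fall on weekdays; the rest are weekends and were already excluded.
Business days: 35 − 5 = 30.

30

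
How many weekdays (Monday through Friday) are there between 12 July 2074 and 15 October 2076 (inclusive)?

591 weekdays

12 July 2074 is a Thursday.
That's 827 days from start to end, counting both.
827 = 7 × 118 + 1, so there are 118 full weeks plus 1 extra day.
Each full week contributes 5 weekdays (Mon–Fri): 118 × 5 = 590.
The 1 extra day is Thu — 1 of them qualifies.
Total: 590 + 1 = 591.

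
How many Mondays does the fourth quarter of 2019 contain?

13

Oct 1, 2019 is a Tuesday.
The range spans 92 days (inclusive of both endpoints).
92 = 7 × 13 + 1, so there are 13 full weeks plus 1 extra day.
Each full week contributes one Monday: 13 so far.
The 1 extra day is Tue — none qualify.
Total: 13 + 0 = 13.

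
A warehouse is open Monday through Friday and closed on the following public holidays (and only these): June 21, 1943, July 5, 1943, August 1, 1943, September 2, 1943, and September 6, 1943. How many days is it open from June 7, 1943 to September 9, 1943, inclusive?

65 business days

June 7, 1943 is a Monday.
From June 7, 1943 to September 9, 1943 is 95 days inclusive.
95 = 7 × 13 + 4, so there are 13 full weeks plus 4 extra days.
Each full week contributes 5 weekdays (Mon–Fri): 13 × 5 = 65.
The 4 extra days are Monday, Tuesday, Wednesday, Thursday — 4 of them qualify.
Total: 65 + 4 = 69.
Holidays: June 21, 1943 (Mon); July 5, 1943 (Mon); August 1, 1943 (Sun); September 2, 1943 (Thu); September 6, 1943 (Mon).
4 of the 5 holidays fall on weekdays; the rest are weekends and were already excluded.
Business days: 69 − 4 = 65.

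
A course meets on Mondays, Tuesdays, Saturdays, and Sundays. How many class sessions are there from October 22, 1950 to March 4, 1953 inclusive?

October 22, 1950 is a Sunday.
The range spans 865 days (inclusive of both endpoints).
865 = 7 × 123 + 4, so there are 123 full weeks plus 4 extra days.
Each full week contributes 4 days from the set (Mon, Tue, Sat, Sun): 123 × 4 = 492.
The 4 extra days are Sun, Mon, Tue, Wed — 3 of them qualify.
Total: 492 + 3 = 495.

495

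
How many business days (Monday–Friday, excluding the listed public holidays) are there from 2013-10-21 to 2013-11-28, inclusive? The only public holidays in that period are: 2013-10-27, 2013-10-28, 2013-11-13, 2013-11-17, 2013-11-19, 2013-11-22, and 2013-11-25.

24 business days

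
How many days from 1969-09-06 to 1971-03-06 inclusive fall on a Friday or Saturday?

157

1969-09-06 is a Saturday.
The range spans 547 days (inclusive of both endpoints).
547 = 7 × 78 + 1, so there are 78 full weeks plus 1 extra day.
Each full week contributes 2 days from the set (Fri, Sat): 78 × 2 = 156.
The 1 extra day is Sat — 1 of them qualifies.
Total: 156 + 1 = 157.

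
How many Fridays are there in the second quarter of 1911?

13

1 April 1911 is a Saturday.
From 1 April 1911 to 30 June 1911 is 91 days inclusive.
91 = 7 × 13, so the span is exactly 13 full weeks.
Each full week contributes one Friday: 13 so far.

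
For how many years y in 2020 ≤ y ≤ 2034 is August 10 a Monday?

Day of week of August 10 in each year:
2020: Mon ✓, 2021: Tue, 2022: Wed, 2023: Thu, 2024: Sat, 2025: Sun, 2026: Mon ✓, 2027: Tue, 2028: Thu, 2029: Fri, 2030: Sat, 2031: Sun, 2032: Tue, 2033: Wed, 2034: Thu
Mondays: 2020, 2026.

2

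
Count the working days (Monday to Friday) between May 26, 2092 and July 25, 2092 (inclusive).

May 26, 2092 is a Monday.
From May 26, 2092 to July 25, 2092 is 61 days inclusive.
61 = 7 × 8 + 5, so there are 8 full weeks plus 5 extra days.
Each full week contributes 5 weekdays (Mon–Fri): 8 × 5 = 40.
The 5 extra days are Mon, Tue, Wed, Thu, Fri — 5 of them qualify.
Total: 40 + 5 = 45.

45 weekdays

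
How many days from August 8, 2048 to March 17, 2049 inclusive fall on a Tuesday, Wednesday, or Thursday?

August 8, 2048 is a Saturday.
That's 222 days from start to end, counting both.
222 = 7 × 31 + 5, so there are 31 full weeks plus 5 extra days.
Each full week contributes 3 days from the set (Tue, Wed, Thu): 31 × 3 = 93.
The 5 extra days are Saturday, Sunday, Monday, Tuesday, Wednesday — 2 of them qualify.
Total: 93 + 2 = 95.

95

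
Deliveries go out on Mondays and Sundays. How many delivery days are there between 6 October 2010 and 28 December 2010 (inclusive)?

24

6 October 2010 is a Wednesday.
That's 84 days from start to end, counting both.
84 = 7 × 12, so the span is exactly 12 full weeks.
Each full week contributes 2 days from the set (Mon, Sun): 12 × 2 = 24.
Total: 24.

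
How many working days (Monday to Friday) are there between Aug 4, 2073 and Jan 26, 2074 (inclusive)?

126 weekdays

Aug 4, 2073 is a Friday.
That's 176 days from start to end, counting both.
176 = 7 × 25 + 1, so there are 25 full weeks plus 1 extra day.
Each full week contributes 5 weekdays (Mon–Fri): 25 × 5 = 125.
The 1 extra day is Friday — 1 of them qualifies.
Total: 125 + 1 = 126.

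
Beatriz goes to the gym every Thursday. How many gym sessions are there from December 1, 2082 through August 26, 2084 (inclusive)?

December 1, 2082 is a Tuesday.
The range spans 635 days (inclusive of both endpoints).
635 = 7 × 90 + 5, so there are 90 full weeks plus 5 extra days.
Each full week contributes one Thursday: 90 so far.
The 5 extra days are Tuesday, Wednesday, Thursday, Friday, Saturday — 1 of them qualifies.
Total: 90 + 1 = 91.

91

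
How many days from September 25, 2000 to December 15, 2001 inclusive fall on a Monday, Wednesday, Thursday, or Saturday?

September 25, 2000 is a Monday.
That's 447 days from start to end, counting both.
447 = 7 × 63 + 6, so there are 63 full weeks plus 6 extra days.
Each full week contributes 4 days from the set (Mon, Wed, Thu, Sat): 63 × 4 = 252.
The 6 extra days are Monday, Tuesday, Wednesday, Thursday, Friday, Saturday — 4 of them qualify.
Total: 252 + 4 = 256.

256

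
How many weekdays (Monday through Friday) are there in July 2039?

21 weekdays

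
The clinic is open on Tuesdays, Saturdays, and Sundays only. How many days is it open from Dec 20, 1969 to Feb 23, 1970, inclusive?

29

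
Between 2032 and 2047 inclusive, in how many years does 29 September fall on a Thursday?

Day of week of September 29 in each year:
2032: Wed, 2033: Thu ✓, 2034: Fri, 2035: Sat, 2036: Mon, 2037: Tue, 2038: Wed, 2039: Thu ✓, 2040: Sat, 2041: Sun, 2042: Mon, 2043: Tue, 2044: Thu ✓, 2045: Fri, 2046: Sat, 2047: Sun
Thursdays: 2033, 2039, 2044.

3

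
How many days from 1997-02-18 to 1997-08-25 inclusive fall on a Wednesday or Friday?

1997-02-18 is a Tuesday.
The range spans 189 days (inclusive of both endpoints).
189 = 7 × 27, so the span is exactly 27 full weeks.
Each full week contributes 2 days from the set (Wed, Fri): 27 × 2 = 54.
Total: 54.

54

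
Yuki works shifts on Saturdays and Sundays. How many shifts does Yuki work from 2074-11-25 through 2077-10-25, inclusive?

305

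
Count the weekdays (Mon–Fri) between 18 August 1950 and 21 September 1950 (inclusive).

18 August 1950 is a Friday.
From 18 August 1950 to 21 September 1950 is 35 days inclusive.
35 = 7 × 5, so the span is exactly 5 full weeks.
Each full week contributes 5 weekdays (Mon–Fri): 5 × 5 = 25.
Total: 25.

25 weekdays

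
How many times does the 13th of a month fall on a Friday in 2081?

1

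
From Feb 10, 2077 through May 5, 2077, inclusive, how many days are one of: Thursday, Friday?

Feb 10, 2077 is a Wednesday.
From Feb 10, 2077 to May 5, 2077 is 85 days inclusive.
85 = 7 × 12 + 1, so there are 12 full weeks plus 1 extra day.
Each full week contributes 2 days from the set (Thu, Fri): 12 × 2 = 24.
The 1 extra day is Wed — none qualify.
Total: 24 + 0 = 24.

24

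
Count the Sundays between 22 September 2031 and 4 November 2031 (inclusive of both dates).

22 September 2031 is a Monday.
From 22 September 2031 to 4 November 2031 is 44 days inclusive.
44 = 7 × 6 + 2, so there are 6 full weeks plus 2 extra days.
Each full week contributes one Sunday: 6 so far.
The 2 extra days are Monday, Tuesday — none qualify.
Total: 6 + 0 = 6.

6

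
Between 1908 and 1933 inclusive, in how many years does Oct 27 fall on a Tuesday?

4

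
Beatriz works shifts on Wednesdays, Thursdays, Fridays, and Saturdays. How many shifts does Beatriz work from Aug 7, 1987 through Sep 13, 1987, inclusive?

Aug 7, 1987 is a Friday.
That's 38 days from start to end, counting both.
38 = 7 × 5 + 3, so there are 5 full weeks plus 3 extra days.
Each full week contributes 4 days from the set (Wed, Thu, Fri, Sat): 5 × 4 = 20.
The 3 extra days are Friday, Saturday, Sunday — 2 of them qualify.
Total: 20 + 2 = 22.

22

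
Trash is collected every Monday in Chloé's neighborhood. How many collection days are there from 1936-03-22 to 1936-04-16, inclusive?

1936-03-22 is a Sunday.
That's 26 days from start to end, counting both.
26 = 7 × 3 + 5, so there are 3 full weeks plus 5 extra days.
Each full week contributes one Monday: 3 so far.
The 5 extra days are Sunday, Monday, Tuesday, Wednesday, Thursday — 1 of them qualifies.
Total: 3 + 1 = 4.

4 Mondays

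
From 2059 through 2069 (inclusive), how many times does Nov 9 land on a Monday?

1

Day of week of November 9 in each year:
2059: Sun, 2060: Tue, 2061: Wed, 2062: Thu, 2063: Fri, 2064: Sun, 2065: Mon ✓, 2066: Tue, 2067: Wed, 2068: Fri, 2069: Sat
Mondays: 2065.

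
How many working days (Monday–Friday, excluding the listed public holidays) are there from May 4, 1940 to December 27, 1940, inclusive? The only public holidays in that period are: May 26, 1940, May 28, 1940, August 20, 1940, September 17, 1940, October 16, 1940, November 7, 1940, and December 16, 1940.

May 4, 1940 is a Saturday.
The range spans 238 days (inclusive of both endpoints).
238 = 7 × 34, so the span is exactly 34 full weeks.
Each full week contributes 5 weekdays (Mon–Fri): 34 × 5 = 170.
Holidays: May 26, 1940 (Sun); May 28, 1940 (Tue); August 20, 1940 (Tue); September 17, 1940 (Tue); October 16, 1940 (Wed); November 7, 1940 (Thu); December 16, 1940 (Mon).
6 of the 7 holidays fall on weekdays; the rest are weekends and were already excluded.
Business days: 170 − 6 = 164.

164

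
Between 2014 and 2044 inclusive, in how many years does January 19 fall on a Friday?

4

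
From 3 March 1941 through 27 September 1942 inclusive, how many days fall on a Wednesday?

82

3 March 1941 is a Monday.
That's 574 days from start to end, counting both.
574 = 7 × 82, so the span is exactly 82 full weeks.
Each full week contributes one Wednesday: 82 so far.
Total: 82.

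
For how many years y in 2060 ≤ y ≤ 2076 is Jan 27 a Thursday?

Day of week of January 27 in each year:
2060: Tue, 2061: Thu ✓, 2062: Fri, 2063: Sat, 2064: Sun, 2065: Tue, 2066: Wed, 2067: Thu ✓, 2068: Fri, 2069: Sun, 2070: Mon, 2071: Tue, 2072: Wed, 2073: Fri, 2074: Sat, 2075: Sun, 2076: Mon
Thursdays: 2061, 2067.

2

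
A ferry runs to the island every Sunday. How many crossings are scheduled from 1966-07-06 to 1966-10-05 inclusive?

1966-07-06 is a Wednesday.
That's 92 days from start to end, counting both.
92 = 7 × 13 + 1, so there are 13 full weeks plus 1 extra day.
Each full week contributes one Sunday: 13 so far.
The 1 extra day is Wed — none qualify.
Total: 13 + 0 = 13.

13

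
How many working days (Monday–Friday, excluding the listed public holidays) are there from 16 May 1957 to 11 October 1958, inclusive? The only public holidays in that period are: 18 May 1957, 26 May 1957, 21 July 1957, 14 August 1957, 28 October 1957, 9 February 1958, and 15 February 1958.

16 May 1957 is a Thursday.
From 16 May 1957 to 11 October 1958 is 514 days inclusive.
514 = 7 × 73 + 3, so there are 73 full weeks plus 3 extra days.
Each full week contributes 5 weekdays (Mon–Fri): 73 × 5 = 365.
The 3 extra days are Thursday, Friday, Saturday — 2 of them qualify.
Total: 365 + 2 = 367.
Holidays: 18 May 1957 (Sat); 26 May 1957 (Sun); 21 July 1957 (Sun); 14 August 1957 (Wed); 28 October 1957 (Mon); 9 February 1958 (Sun); 15 February 1958 (Sat).
2 of the 7 holidays fall on weekdays; the rest are weekends and were already excluded.
Business days: 367 − 2 = 365.

365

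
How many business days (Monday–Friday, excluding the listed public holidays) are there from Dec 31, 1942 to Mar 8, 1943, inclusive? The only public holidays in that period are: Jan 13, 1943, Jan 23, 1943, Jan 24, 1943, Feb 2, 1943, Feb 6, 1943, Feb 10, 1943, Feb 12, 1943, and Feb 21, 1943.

Dec 31, 1942 is a Thursday.
That's 68 days from start to end, counting both.
68 = 7 × 9 + 5, so there are 9 full weeks plus 5 extra days.
Each full week contributes 5 weekdays (Mon–Fri): 9 × 5 = 45.
The 5 extra days are Thursday, Friday, Saturday, Sunday, Monday — 3 of them qualify.
Total: 45 + 3 = 48.
Holidays: Jan 13, 1943 (Wed); Jan 23, 1943 (Sat); Jan 24, 1943 (Sun); Feb 2, 1943 (Tue); Feb 6, 1943 (Sat); Feb 10, 1943 (Wed); Feb 12, 1943 (Fri); Feb 21, 1943 (Sun).
4 of the 8 holidays fall on weekdays; the rest are weekends and were already excluded.
Business days: 48 − 4 = 44.

44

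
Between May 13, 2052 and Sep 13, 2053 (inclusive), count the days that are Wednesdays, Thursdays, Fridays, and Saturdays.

May 13, 2052 is a Monday.
That's 489 days from start to end, counting both.
489 = 7 × 69 + 6, so there are 69 full weeks plus 6 extra days.
Each full week contributes 4 days from the set (Wed, Thu, Fri, Sat): 69 × 4 = 276.
The 6 extra days are Monday, Tuesday, Wednesday, Thursday, Friday, Saturday — 4 of them qualify.
Total: 276 + 4 = 280.

280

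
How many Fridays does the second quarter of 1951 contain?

1 April 1951 is a Sunday.
From 1 April 1951 to 30 June 1951 is 91 days inclusive.
91 = 7 × 13, so the span is exactly 13 full weeks.
Each full week contributes one Friday: 13 so far.

13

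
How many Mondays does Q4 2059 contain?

1 October 2059 is a Wednesday.
From 1 October 2059 to 31 December 2059 is 92 days inclusive.
92 = 7 × 13 + 1, so there are 13 full weeks plus 1 extra day.
Each full week contributes one Monday: 13 so far.
The 1 extra day is Wednesday — none qualify.
Total: 13 + 0 = 13.

13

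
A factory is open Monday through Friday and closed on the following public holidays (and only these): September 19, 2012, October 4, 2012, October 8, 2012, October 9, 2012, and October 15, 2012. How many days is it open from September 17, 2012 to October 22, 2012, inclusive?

21 business days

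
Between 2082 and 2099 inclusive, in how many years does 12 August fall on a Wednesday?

Day of week of August 12 in each year:
2082: Wed ✓, 2083: Thu, 2084: Sat, 2085: Sun, 2086: Mon, 2087: Tue, 2088: Thu, 2089: Fri, 2090: Sat, 2091: Sun, 2092: Tue, 2093: Wed ✓, 2094: Thu, 2095: Fri, 2096: Sun, 2097: Mon, 2098: Tue, 2099: Wed ✓
Wednesdays: 2082, 2093, 2099.

3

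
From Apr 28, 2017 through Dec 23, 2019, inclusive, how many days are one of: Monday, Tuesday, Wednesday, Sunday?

Apr 28, 2017 is a Friday.
From Apr 28, 2017 to Dec 23, 2019 is 970 days inclusive.
970 = 7 × 138 + 4, so there are 138 full weeks plus 4 extra days.
Each full week contributes 4 days from the set (Mon, Tue, Wed, Sun): 138 × 4 = 552.
The 4 extra days are Fri, Sat, Sun, Mon — 2 of them qualify.
Total: 552 + 2 = 554.

554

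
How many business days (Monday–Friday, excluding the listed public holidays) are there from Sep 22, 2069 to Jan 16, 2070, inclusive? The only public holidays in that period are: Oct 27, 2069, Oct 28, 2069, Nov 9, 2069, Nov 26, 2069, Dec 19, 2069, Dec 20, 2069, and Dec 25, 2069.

79

Sep 22, 2069 is a Sunday.
From Sep 22, 2069 to Jan 16, 2070 is 117 days inclusive.
117 = 7 × 16 + 5, so there are 16 full weeks plus 5 extra days.
Each full week contributes 5 weekdays (Mon–Fri): 16 × 5 = 80.
The 5 extra days are Sun, Mon, Tue, Wed, Thu — 4 of them qualify.
Total: 80 + 4 = 84.
Holidays: Oct 27, 2069 (Sun); Oct 28, 2069 (Mon); Nov 9, 2069 (Sat); Nov 26, 2069 (Tue); Dec 19, 2069 (Thu); Dec 20, 2069 (Fri); Dec 25, 2069 (Wed).
5 of the 7 holidays fall on weekdays; the rest are weekends and were already excluded.
Business days: 84 − 5 = 79.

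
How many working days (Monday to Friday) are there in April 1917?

21

April 1, 1917 is a Sunday.
That's 30 days from start to end, counting both.
30 = 7 × 4 + 2, so there are 4 full weeks plus 2 extra days.
Each full week contributes 5 weekdays (Mon–Fri): 4 × 5 = 20.
The 2 extra days are Sunday, Monday — 1 of them qualifies.
Total: 20 + 1 = 21.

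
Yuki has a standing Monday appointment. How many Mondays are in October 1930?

4

1 October 1930 is a Wednesday.
That's 31 days from start to end, counting both.
31 = 7 × 4 + 3, so there are 4 full weeks plus 3 extra days.
Each full week contributes one Monday: 4 so far.
The 3 extra days are Wednesday, Thursday, Friday — none qualify.
Total: 4 + 0 = 4.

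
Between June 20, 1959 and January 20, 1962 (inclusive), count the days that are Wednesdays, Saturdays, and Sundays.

June 20, 1959 is a Saturday.
The range spans 946 days (inclusive of both endpoints).
946 = 7 × 135 + 1, so there are 135 full weeks plus 1 extra day.
Each full week contributes 3 days from the set (Wed, Sat, Sun): 135 × 3 = 405.
The 1 extra day is Sat — 1 of them qualifies.
Total: 405 + 1 = 406.

406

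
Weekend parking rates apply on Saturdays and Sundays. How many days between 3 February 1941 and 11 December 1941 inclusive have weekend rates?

3 February 1941 is a Monday.
From 3 February 1941 to 11 December 1941 is 312 days inclusive.
312 = 7 × 44 + 4, so there are 44 full weeks plus 4 extra days.
Each full week contributes 2 weekend days (Sat, Sun): 44 × 2 = 88.
The 4 extra days are Mon, Tue, Wed, Thu — none qualify.
Total: 88 + 0 = 88.

88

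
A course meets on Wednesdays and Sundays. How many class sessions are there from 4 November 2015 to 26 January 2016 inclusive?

24

4 November 2015 is a Wednesday.
That's 84 days from start to end, counting both.
84 = 7 × 12, so the span is exactly 12 full weeks.
Each full week contributes 2 days from the set (Wed, Sun): 12 × 2 = 24.
Total: 24.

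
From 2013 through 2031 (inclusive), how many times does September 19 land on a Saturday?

3

Day of week of September 19 in each year:
2013: Thu, 2014: Fri, 2015: Sat ✓, 2016: Mon, 2017: Tue, 2018: Wed, 2019: Thu, 2020: Sat ✓, 2021: Sun, 2022: Mon, 2023: Tue, 2024: Thu, 2025: Fri, 2026: Sat ✓, 2027: Sun, 2028: Tue, 2029: Wed, 2030: Thu, 2031: Fri
Saturdays: 2015, 2020, 2026.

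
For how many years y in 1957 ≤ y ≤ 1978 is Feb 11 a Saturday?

Day of week of February 11 in each year:
1957: Mon, 1958: Tue, 1959: Wed, 1960: Thu, 1961: Sat ✓, 1962: Sun, 1963: Mon, 1964: Tue, 1965: Thu, 1966: Fri, 1967: Sat ✓, 1968: Sun, 1969: Tue, 1970: Wed, 1971: Thu, 1972: Fri, 1973: Sun, 1974: Mon, 1975: Tue, 1976: Wed, 1977: Fri, 1978: Sat ✓
Saturdays: 1961, 1967, 1978.

3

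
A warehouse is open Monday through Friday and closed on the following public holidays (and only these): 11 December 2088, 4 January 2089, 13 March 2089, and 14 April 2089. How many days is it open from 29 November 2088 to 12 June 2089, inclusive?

138 working days

29 November 2088 is a Monday.
From 29 November 2088 to 12 June 2089 is 196 days inclusive.
196 = 7 × 28, so the span is exactly 28 full weeks.
Each full week contributes 5 weekdays (Mon–Fri): 28 × 5 = 140.
Total: 140.
Holidays: 11 December 2088 (Sat); 4 January 2089 (Tue); 13 March 2089 (Sun); 14 April 2089 (Thu).
2 of the 4 holidays fall on weekdays; the rest are weekends and were already excluded.
Business days: 140 − 2 = 138.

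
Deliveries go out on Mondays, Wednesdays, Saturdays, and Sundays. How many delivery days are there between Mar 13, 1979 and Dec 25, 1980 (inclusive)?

373

Mar 13, 1979 is a Tuesday.
The range spans 654 days (inclusive of both endpoints).
654 = 7 × 93 + 3, so there are 93 full weeks plus 3 extra days.
Each full week contributes 4 days from the set (Mon, Wed, Sat, Sun): 93 × 4 = 372.
The 3 extra days are Tuesday, Wednesday, Thursday — 1 of them qualifies.
Total: 372 + 1 = 373.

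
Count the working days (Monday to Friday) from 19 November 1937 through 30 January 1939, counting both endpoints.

312

19 November 1937 is a Friday.
From 19 November 1937 to 30 January 1939 is 438 days inclusive.
438 = 7 × 62 + 4, so there are 62 full weeks plus 4 extra days.
Each full week contributes 5 weekdays (Mon–Fri): 62 × 5 = 310.
The 4 extra days are Friday, Saturday, Sunday, Monday — 2 of them qualify.
Total: 310 + 2 = 312.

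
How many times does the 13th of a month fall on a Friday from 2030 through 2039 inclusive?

Friday-the-13ths by year:
2030: Sep, Dec
2031: Jun
2032: Feb, Aug
2033: May
2034: Jan, Oct
2035: Apr, Jul
2036: Jun
2037: Feb, Mar, Nov
2038: Aug
2039: May

16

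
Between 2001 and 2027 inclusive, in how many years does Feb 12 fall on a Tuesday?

4

Day of week of February 12 in each year:
2001: Mon, 2002: Tue ✓, 2003: Wed, 2004: Thu, 2005: Sat, 2006: Sun, 2007: Mon, 2008: Tue ✓, 2009: Thu, 2010: Fri, 2011: Sat, 2012: Sun, 2013: Tue ✓, 2014: Wed, 2015: Thu, 2016: Fri, 2017: Sun, 2018: Mon, 2019: Tue ✓, 2020: Wed, 2021: Fri, 2022: Sat, 2023: Sun, 2024: Mon, 2025: Wed, 2026: Thu, 2027: Fri
Tuesdays: 2002, 2008, 2013, 2019.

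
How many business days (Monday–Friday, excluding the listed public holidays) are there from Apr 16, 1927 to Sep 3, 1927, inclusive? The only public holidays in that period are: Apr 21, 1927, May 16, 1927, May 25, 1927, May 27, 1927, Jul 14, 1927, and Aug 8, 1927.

Apr 16, 1927 is a Saturday.
That's 141 days from start to end, counting both.
141 = 7 × 20 + 1, so there are 20 full weeks plus 1 extra day.
Each full week contributes 5 weekdays (Mon–Fri): 20 × 5 = 100.
The 1 extra day is Sat — none qualify.
Total: 100 + 0 = 100.
Holidays: Apr 21, 1927 (Thu); May 16, 1927 (Mon); May 25, 1927 (Wed); May 27, 1927 (Fri); Jul 14, 1927 (Thu); Aug 8, 1927 (Mon).
All 6 holidays fall on weekdays, so subtract 6.
Business days: 100 − 6 = 94.

94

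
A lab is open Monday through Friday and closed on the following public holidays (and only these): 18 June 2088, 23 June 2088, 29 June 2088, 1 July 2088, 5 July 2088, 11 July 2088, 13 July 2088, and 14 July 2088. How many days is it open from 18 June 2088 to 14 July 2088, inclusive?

18 June 2088 is a Friday.
From 18 June 2088 to 14 July 2088 is 27 days inclusive.
27 = 7 × 3 + 6, so there are 3 full weeks plus 6 extra days.
Each full week contributes 5 weekdays (Mon–Fri): 3 × 5 = 15.
The 6 extra days are Friday, Saturday, Sunday, Monday, Tuesday, Wednesday — 4 of them qualify.
Total: 15 + 4 = 19.
Holidays: 18 June 2088 (Fri); 23 June 2088 (Wed); 29 June 2088 (Tue); 1 July 2088 (Thu); 5 July 2088 (Mon); 11 July 2088 (Sun); 13 July 2088 (Tue); 14 July 2088 (Wed).
7 of the 8 holidays fall on weekdays; the rest are weekends and were already excluded.
Business days: 19 − 7 = 12.

12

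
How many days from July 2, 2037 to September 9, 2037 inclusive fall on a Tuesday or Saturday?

July 2, 2037 is a Thursday.
The range spans 70 days (inclusive of both endpoints).
70 = 7 × 10, so the span is exactly 10 full weeks.
Each full week contributes 2 days from the set (Tue, Sat): 10 × 2 = 20.
Total: 20.

20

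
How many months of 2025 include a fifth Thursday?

A month has five Thursdays exactly when Thursday falls within its first (length − 28) days.
Jan: 31 days, starts Wed → 5 of Wed, Thu, Fri ✓
Feb: 28 days, starts Sat → 5 of (none)
Mar: 31 days, starts Sat → 5 of Sat, Sun, Mon
Apr: 30 days, starts Tue → 5 of Tue, Wed
May: 31 days, starts Thu → 5 of Thu, Fri, Sat ✓
Jun: 30 days, starts Sun → 5 of Sun, Mon
Jul: 31 days, starts Tue → 5 of Tue, Wed, Thu ✓
Aug: 31 days, starts Fri → 5 of Fri, Sat, Sun
Sep: 30 days, starts Mon → 5 of Mon, Tue
Oct: 31 days, starts Wed → 5 of Wed, Thu, Fri ✓
Nov: 30 days, starts Sat → 5 of Sat, Sun
Dec: 31 days, starts Mon → 5 of Mon, Tue, Wed
Months with five Thursdays: Jan, May, Jul, Oct.

4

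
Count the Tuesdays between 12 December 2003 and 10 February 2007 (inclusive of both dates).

12 December 2003 is a Friday.
From 12 December 2003 to 10 February 2007 is 1157 days inclusive.
1157 = 7 × 165 + 2, so there are 165 full weeks plus 2 extra days.
Each full week contributes one Tuesday: 165 so far.
The 2 extra days are Fri, Sat — none qualify.
Total: 165 + 0 = 165.

165 Tuesdays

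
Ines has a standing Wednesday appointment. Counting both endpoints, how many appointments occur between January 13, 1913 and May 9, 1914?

January 13, 1913 is a Monday.
The range spans 482 days (inclusive of both endpoints).
482 = 7 × 68 + 6, so there are 68 full weeks plus 6 extra days.
Each full week contributes one Wednesday: 68 so far.
The 6 extra days are Monday, Tuesday, Wednesday, Thursday, Friday, Saturday — 1 of them qualifies.
Total: 68 + 1 = 69.

69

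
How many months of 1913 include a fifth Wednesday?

5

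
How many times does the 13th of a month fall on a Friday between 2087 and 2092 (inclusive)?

Friday-the-13ths by year:
2087: Jun
2088: Feb, Aug
2089: May
2090: Jan, Oct
2091: Apr, Jul
2092: Jun

9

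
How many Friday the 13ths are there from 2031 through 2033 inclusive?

Friday-the-13ths by year:
2031: Jun
2032: Feb, Aug
2033: May

4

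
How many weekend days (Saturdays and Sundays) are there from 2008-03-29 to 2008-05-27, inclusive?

2008-03-29 is a Saturday.
From 2008-03-29 to 2008-05-27 is 60 days inclusive.
60 = 7 × 8 + 4, so there are 8 full weeks plus 4 extra days.
Each full week contributes 2 weekend days (Sat, Sun): 8 × 2 = 16.
The 4 extra days are Saturday, Sunday, Monday, Tuesday — 2 of them qualify.
Total: 16 + 2 = 18.

18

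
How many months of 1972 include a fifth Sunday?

5

A month has five Sundays exactly when Sunday falls within its first (length − 28) days.
Jan: 31 days, starts Sat → 5 of Sat, Sun, Mon ✓
Feb: 29 days, starts Tue → 5 of Tue
Mar: 31 days, starts Wed → 5 of Wed, Thu, Fri
Apr: 30 days, starts Sat → 5 of Sat, Sun ✓
May: 31 days, starts Mon → 5 of Mon, Tue, Wed
Jun: 30 days, starts Thu → 5 of Thu, Fri
Jul: 31 days, starts Sat → 5 of Sat, Sun, Mon ✓
Aug: 31 days, starts Tue → 5 of Tue, Wed, Thu
Sep: 30 days, starts Fri → 5 of Fri, Sat
Oct: 31 days, starts Sun → 5 of Sun, Mon, Tue ✓
Nov: 30 days, starts Wed → 5 of Wed, Thu
Dec: 31 days, starts Fri → 5 of Fri, Sat, Sun ✓
Months with five Sundays: Jan, Apr, Jul, Oct, Dec.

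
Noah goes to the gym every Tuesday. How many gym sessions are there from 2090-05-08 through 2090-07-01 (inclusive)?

2090-05-08 is a Monday.
The range spans 55 days (inclusive of both endpoints).
55 = 7 × 7 + 6, so there are 7 full weeks plus 6 extra days.
Each full week contributes one Tuesday: 7 so far.
The 6 extra days are Monday, Tuesday, Wednesday, Thursday, Friday, Saturday — 1 of them qualifies.
Total: 7 + 1 = 8.

8 Tuesdays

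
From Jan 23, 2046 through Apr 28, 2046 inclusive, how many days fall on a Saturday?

Jan 23, 2046 is a Tuesday.
From Jan 23, 2046 to Apr 28, 2046 is 96 days inclusive.
96 = 7 × 13 + 5, so there are 13 full weeks plus 5 extra days.
Each full week contributes one Saturday: 13 so far.
The 5 extra days are Tuesday, Wednesday, Thursday, Friday, Saturday — 1 of them qualifies.
Total: 13 + 1 = 14.

14 Saturdays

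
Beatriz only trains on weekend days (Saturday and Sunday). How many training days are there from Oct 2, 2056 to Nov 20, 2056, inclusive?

Oct 2, 2056 is a Monday.
From Oct 2, 2056 to Nov 20, 2056 is 50 days inclusive.
50 = 7 × 7 + 1, so there are 7 full weeks plus 1 extra day.
Each full week contributes 2 weekend days (Sat, Sun): 7 × 2 = 14.
The 1 extra day is Monday — none qualify.
Total: 14 + 0 = 14.

14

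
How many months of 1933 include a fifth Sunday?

A month has five Sundays exactly when Sunday falls within its first (length − 28) days.
Jan: 31 days, starts Sun → 5 of Sun, Mon, Tue ✓
Feb: 28 days, starts Wed → 5 of (none)
Mar: 31 days, starts Wed → 5 of Wed, Thu, Fri
Apr: 30 days, starts Sat → 5 of Sat, Sun ✓
May: 31 days, starts Mon → 5 of Mon, Tue, Wed
Jun: 30 days, starts Thu → 5 of Thu, Fri
Jul: 31 days, starts Sat → 5 of Sat, Sun, Mon ✓
Aug: 31 days, starts Tue → 5 of Tue, Wed, Thu
Sep: 30 days, starts Fri → 5 of Fri, Sat
Oct: 31 days, starts Sun → 5 of Sun, Mon, Tue ✓
Nov: 30 days, starts Wed → 5 of Wed, Thu
Dec: 31 days, starts Fri → 5 of Fri, Sat, Sun ✓
Months with five Sundays: Jan, Apr, Jul, Oct, Dec.

5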